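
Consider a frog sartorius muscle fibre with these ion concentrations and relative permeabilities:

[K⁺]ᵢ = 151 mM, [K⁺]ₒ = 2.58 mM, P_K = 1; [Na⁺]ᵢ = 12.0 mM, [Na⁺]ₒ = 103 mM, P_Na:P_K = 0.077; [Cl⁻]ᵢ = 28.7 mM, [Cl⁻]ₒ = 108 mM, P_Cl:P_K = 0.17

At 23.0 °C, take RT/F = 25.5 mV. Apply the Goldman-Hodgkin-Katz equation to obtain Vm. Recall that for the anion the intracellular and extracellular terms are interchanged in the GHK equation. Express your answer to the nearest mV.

Vm = 25.5 · ln[(Σ P·[cation]ₒ + Σ P·[anion]ᵢ) / (Σ P·[cation]ᵢ + Σ P·[anion]ₒ)]
Numerator = 1×2.58 + 0.077×103 + 0.17×28.7 = 15.39
Denominator = 1×151 + 0.077×12.0 + 0.17×108 = 170.3
Vm = 25.5 · ln(0.090378) = 25.5 × (-2.4037) = -61.30 mV

-61 mV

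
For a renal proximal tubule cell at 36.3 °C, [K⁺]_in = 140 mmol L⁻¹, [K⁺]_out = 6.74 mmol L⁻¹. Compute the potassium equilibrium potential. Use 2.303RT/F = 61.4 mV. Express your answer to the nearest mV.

E = (61.4/z) · log₁₀([K⁺]_out/[K⁺]_in) with z = +1.
= (61.4/1) · log₁₀(6.74/140) = 61.40 · log₁₀(0.04814)
= 61.40 · (-1.3175) = -80.89 mV

-81 mV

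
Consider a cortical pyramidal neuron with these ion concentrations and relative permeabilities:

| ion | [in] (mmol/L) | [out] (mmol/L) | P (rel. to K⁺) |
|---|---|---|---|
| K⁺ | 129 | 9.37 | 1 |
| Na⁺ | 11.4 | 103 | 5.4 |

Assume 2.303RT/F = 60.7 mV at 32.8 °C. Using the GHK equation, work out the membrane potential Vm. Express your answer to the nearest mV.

29 mV

Vm = 60.7 · log₁₀[(Σ P·[cation]ₒ + Σ P·[anion]ᵢ) / (Σ P·[cation]ᵢ + Σ P·[anion]ₒ)]
Numerator = 1×9.37 + 5.4×103 = 565.6
Denominator = 1×129 + 5.4×11.4 = 190.6
Vm = 60.7 · log₁₀(2.9679) = 60.7 × (0.4725) = 28.68 mV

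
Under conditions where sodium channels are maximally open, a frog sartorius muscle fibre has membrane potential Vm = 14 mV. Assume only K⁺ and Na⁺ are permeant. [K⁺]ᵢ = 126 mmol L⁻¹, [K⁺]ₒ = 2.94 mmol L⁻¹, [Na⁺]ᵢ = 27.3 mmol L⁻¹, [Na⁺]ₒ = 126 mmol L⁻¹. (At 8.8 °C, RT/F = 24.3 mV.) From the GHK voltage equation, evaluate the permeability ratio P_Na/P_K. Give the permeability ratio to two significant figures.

2.9

Let α = P_Na/P_K. GHK: Vm = 24.3·ln[(Kₒ + α·Naₒ)/(Kᵢ + α·Naᵢ)].
e^(Vm/24.3) = e^(14.0/24.3) = 1.7791
So 1.7791·(Kᵢ + α·Naᵢ) = Kₒ + α·Naₒ → α = (1.7791·126.0 − 2.94) / (126.0 − 1.7791·27.3)
α = (224.2 − 2.94) / (126.0 − 48.57) = 221.2/77.43 = 2.857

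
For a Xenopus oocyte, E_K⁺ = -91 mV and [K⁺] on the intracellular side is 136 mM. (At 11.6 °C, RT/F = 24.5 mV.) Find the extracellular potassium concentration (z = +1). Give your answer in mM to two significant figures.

Nernst: E = (24.5/1) · ln([out]/[in]), so ln([out]/[in]) = -91.0 × 1 / 24.5 = -3.7143.
[out]/[in] = e^(-3.7143) = 0.02437.
[out] = 0.02437 × 136 = 3.315 mM.

3.3 mM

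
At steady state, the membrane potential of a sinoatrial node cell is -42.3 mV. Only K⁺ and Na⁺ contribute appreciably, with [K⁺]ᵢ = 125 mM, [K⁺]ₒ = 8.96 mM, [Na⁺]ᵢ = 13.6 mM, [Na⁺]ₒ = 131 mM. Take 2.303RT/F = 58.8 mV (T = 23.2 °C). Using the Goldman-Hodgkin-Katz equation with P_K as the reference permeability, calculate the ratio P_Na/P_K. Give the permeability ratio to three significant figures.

Let α = P_Na/P_K. GHK: Vm = 58.8·log₁₀[(Kₒ + α·Naₒ)/(Kᵢ + α·Naᵢ)].
10^(Vm/58.8) = 10^(-42.3/58.8) = 0.19081
So 0.19081·(Kᵢ + α·Naᵢ) = Kₒ + α·Naₒ → α = (0.19081·125.0 − 8.96) / (131.0 − 0.19081·13.6)
α = (23.85 − 8.96) / (131.0 − 2.595) = 14.89/128.4 = 0.116

0.116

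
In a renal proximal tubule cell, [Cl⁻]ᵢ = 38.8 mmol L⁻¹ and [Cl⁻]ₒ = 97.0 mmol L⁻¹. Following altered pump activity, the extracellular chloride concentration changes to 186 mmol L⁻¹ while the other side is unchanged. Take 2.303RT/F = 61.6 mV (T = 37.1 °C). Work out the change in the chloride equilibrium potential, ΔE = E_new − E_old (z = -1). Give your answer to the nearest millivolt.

E_old = (61.6/-1)·log₁₀(97.0/38.8) = -24.51 mV
E_new = (61.6/-1)·log₁₀(186/38.8) = -41.93 mV
ΔE = -41.93 − (-24.51) = -17.42 mV

-17 mV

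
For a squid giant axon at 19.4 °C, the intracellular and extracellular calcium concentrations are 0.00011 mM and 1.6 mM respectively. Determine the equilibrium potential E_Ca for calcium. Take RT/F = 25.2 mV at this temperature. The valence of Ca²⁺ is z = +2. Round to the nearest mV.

121 mV

E = (25.2/z) · ln([Ca²⁺]_out/[Ca²⁺]_in) with z = +2.
= (25.2/2) · ln(1.6/0.00011) = 12.60 · ln(1.455e+04)
= 12.60 · (9.5850) = 120.77 mV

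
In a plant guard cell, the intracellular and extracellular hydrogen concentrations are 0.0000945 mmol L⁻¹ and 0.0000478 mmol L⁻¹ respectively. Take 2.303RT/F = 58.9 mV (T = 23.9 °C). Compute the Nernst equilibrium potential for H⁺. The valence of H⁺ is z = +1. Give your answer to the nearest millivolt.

-17 mV

E = (58.9/z) · log₁₀([H⁺]_out/[H⁺]_in) with z = +1.
= (58.9/1) · log₁₀(0.0000478/0.0000945) = 58.90 · log₁₀(0.5058)
= 58.90 · (-0.2960) = -17.43 mV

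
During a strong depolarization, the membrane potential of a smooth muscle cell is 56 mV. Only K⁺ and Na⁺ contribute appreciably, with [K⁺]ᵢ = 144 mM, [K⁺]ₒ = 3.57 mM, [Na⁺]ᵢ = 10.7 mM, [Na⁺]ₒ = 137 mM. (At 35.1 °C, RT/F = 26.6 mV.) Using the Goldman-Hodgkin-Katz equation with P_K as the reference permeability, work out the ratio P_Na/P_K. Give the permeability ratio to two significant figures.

Let α = P_Na/P_K. GHK: Vm = 26.6·ln[(Kₒ + α·Naₒ)/(Kᵢ + α·Naᵢ)].
e^(Vm/26.6) = e^(56.0/26.6) = 8.2093
So 8.2093·(Kᵢ + α·Naᵢ) = Kₒ + α·Naₒ → α = (8.2093·144.0 − 3.57) / (137.0 − 8.2093·10.7)
α = (1182 − 3.57) / (137.0 − 87.84) = 1179/49.16 = 23.97

24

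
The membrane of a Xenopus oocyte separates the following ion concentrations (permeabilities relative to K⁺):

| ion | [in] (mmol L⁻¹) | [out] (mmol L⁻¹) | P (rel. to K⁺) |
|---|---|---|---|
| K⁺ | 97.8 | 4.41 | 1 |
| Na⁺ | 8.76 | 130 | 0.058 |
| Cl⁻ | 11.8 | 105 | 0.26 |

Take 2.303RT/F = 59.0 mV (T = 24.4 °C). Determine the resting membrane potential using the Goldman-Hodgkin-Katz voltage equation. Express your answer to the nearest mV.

-54 mV

Vm = 59.0 · log₁₀[(Σ P·[cation]ₒ + Σ P·[anion]ᵢ) / (Σ P·[cation]ᵢ + Σ P·[anion]ₒ)]
Numerator = 1×4.41 + 0.058×130 + 0.26×11.8 = 15.02
Denominator = 1×97.8 + 0.058×8.76 + 0.26×105 = 125.6
Vm = 59.0 · log₁₀(0.11956) = 59.0 × (-0.9224) = -54.42 mV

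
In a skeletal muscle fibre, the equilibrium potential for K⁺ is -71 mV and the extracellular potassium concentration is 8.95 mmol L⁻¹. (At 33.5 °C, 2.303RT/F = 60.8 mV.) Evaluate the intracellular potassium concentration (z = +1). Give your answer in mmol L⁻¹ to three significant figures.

132 mmol L⁻¹

Nernst: E = (60.8/1) · log₁₀([out]/[in]), so log₁₀([out]/[in]) = -71.0 × 1 / 60.8 = -1.1678.
[out]/[in] = 10^(-1.1678) = 0.06796.
[in] = 8.95 / 0.06796 = 131.7 mmol L⁻¹.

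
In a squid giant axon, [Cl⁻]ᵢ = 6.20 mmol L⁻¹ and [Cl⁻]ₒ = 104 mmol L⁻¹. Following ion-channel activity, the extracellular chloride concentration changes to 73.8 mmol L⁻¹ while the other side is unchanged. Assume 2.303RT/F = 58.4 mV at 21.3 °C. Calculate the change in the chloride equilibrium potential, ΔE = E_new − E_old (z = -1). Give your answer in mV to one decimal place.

8.7 mV

E_old = (58.4/-1)·log₁₀(104/6.20) = -71.52 mV
E_new = (58.4/-1)·log₁₀(73.8/6.20) = -62.82 mV
ΔE = -62.82 − (-71.52) = 8.70 mV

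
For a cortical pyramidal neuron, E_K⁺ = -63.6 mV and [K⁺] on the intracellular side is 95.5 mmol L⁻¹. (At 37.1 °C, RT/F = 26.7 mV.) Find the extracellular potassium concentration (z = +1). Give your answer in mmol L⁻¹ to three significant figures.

8.82 mmol L⁻¹

Nernst: E = (26.7/1) · ln([out]/[in]), so ln([out]/[in]) = -63.6 × 1 / 26.7 = -2.3820.
[out]/[in] = e^(-2.3820) = 0.09236.
[out] = 0.09236 × 95.5 = 8.821 mmol L⁻¹.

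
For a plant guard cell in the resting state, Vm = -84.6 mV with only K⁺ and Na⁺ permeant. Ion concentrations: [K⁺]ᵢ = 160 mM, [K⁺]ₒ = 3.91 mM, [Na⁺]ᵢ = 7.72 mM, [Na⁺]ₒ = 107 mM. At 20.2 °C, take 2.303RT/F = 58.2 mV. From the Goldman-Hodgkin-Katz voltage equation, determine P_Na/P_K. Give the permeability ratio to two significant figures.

0.016

Let α = P_Na/P_K. GHK: Vm = 58.2·log₁₀[(Kₒ + α·Naₒ)/(Kᵢ + α·Naᵢ)].
10^(Vm/58.2) = 10^(-84.6/58.2) = 0.035188
So 0.035188·(Kᵢ + α·Naᵢ) = Kₒ + α·Naₒ → α = (0.035188·160.0 − 3.91) / (107.0 − 0.035188·7.72)
α = (5.63 − 3.91) / (107.0 − 0.2716) = 1.72/106.7 = 0.01612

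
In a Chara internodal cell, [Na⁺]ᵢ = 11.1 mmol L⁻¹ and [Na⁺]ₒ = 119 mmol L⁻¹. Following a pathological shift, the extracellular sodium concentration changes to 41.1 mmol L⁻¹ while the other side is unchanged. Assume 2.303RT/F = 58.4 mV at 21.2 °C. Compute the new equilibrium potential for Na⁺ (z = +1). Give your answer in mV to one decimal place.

After the shift: [Na⁺]_out = 41.1, [Na⁺]_in = 11.1 mmol L⁻¹.
E_new = (58.4/1)·log₁₀(41.1/11.1) = 58.40 · (0.5685) = 33.20 mV

33.2 mV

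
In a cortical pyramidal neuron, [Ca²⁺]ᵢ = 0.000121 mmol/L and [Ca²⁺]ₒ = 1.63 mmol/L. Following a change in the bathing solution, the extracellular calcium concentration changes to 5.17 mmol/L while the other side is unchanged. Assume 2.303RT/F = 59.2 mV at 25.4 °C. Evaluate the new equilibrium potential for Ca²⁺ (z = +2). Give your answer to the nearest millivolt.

137 mV

After the shift: [Ca²⁺]_out = 5.17, [Ca²⁺]_in = 0.000121 mmol/L.
E_new = (59.2/2)·log₁₀(5.17/0.000121) = 29.60 · (4.6307) = 137.07 mV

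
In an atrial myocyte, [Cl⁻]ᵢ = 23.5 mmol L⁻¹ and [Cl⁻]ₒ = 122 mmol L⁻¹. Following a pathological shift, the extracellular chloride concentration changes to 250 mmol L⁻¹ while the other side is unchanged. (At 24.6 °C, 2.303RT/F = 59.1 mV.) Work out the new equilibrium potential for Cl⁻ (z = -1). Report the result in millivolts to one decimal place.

After the shift: [Cl⁻]_out = 250, [Cl⁻]_in = 23.5 mmol L⁻¹.
E_new = (59.1/-1)·log₁₀(250/23.5) = -59.10 · (1.0269) = -60.69 mV

-60.7 mV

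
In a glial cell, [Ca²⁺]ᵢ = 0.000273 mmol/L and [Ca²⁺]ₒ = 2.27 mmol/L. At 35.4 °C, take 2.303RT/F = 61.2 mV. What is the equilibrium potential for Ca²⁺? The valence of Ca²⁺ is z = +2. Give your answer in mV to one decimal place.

E = (61.2/z) · log₁₀([Ca²⁺]_out/[Ca²⁺]_in) with z = +2.
= (61.2/2) · log₁₀(2.27/0.000273) = 30.60 · log₁₀(8315)
= 30.60 · (3.9199) = 119.95 mV

119.9 mV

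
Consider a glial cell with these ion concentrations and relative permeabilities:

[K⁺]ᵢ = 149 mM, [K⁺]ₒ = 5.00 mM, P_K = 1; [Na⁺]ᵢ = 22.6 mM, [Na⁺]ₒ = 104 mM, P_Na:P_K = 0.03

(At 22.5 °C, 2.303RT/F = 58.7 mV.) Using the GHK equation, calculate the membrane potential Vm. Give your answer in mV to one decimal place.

-74.3 mV

Vm = 58.7 · log₁₀[(Σ P·[cation]ₒ + Σ P·[anion]ᵢ) / (Σ P·[cation]ᵢ + Σ P·[anion]ₒ)]
Numerator = 1×5.00 + 0.03×104 = 8.12
Denominator = 1×149 + 0.03×22.6 = 149.7
Vm = 58.7 · log₁₀(0.05425) = 58.7 × (-1.2656) = -74.29 mV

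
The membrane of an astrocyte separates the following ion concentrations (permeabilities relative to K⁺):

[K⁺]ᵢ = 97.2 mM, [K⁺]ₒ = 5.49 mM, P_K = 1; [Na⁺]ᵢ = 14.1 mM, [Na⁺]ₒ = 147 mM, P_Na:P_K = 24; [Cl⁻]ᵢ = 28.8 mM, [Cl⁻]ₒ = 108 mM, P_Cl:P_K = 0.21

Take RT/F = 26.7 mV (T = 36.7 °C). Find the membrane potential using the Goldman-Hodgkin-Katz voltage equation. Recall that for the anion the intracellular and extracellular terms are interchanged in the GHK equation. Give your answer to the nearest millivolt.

55 mV

Vm = 26.7 · ln[(Σ P·[cation]ₒ + Σ P·[anion]ᵢ) / (Σ P·[cation]ᵢ + Σ P·[anion]ₒ)]
Numerator = 1×5.49 + 24×147 + 0.21×28.8 = 3540
Denominator = 1×97.2 + 24×14.1 + 0.21×108 = 458.3
Vm = 26.7 · ln(7.7235) = 26.7 × (2.0443) = 54.58 mV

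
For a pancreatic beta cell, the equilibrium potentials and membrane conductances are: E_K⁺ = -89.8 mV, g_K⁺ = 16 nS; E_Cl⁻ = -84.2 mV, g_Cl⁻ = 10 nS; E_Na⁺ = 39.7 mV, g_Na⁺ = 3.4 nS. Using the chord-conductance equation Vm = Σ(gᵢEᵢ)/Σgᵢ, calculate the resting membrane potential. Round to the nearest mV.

-73 mV

Σ gᵢEᵢ = 16·(-89.8) + 10·(-84.2) + 3.4·(39.7) = -2143.82
Σ gᵢ = 16 + 10 + 3.4 = 29.4
Vm = -2143.82 / 29.4 = -72.92 mV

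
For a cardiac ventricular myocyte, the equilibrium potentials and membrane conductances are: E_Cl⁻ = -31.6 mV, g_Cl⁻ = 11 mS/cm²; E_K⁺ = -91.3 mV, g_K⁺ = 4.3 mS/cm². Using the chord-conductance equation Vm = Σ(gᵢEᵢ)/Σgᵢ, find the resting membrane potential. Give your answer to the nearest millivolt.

-48 mV

Σ gᵢEᵢ = 11·(-31.6) + 4.3·(-91.3) = -740.19
Σ gᵢ = 11 + 4.3 = 15.3
Vm = -740.19 / 15.3 = -48.38 mV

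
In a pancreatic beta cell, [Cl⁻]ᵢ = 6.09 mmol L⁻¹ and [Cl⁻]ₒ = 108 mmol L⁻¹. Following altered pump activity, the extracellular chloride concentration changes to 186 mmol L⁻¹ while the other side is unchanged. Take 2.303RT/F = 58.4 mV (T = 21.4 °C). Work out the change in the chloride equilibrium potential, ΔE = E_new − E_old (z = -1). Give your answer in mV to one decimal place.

-13.8 mV

E_old = (58.4/-1)·log₁₀(108/6.09) = -72.93 mV
E_new = (58.4/-1)·log₁₀(186/6.09) = -86.72 mV
ΔE = -86.72 − (-72.93) = -13.79 mV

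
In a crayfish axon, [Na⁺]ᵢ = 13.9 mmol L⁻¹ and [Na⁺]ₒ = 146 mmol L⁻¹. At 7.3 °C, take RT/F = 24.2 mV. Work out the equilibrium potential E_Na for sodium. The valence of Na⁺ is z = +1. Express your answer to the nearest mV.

57 mV

E = (24.2/z) · ln([Na⁺]_out/[Na⁺]_in) with z = +1.
= (24.2/1) · ln(146/13.9) = 24.20 · ln(10.5)
= 24.20 · (2.3517) = 56.91 mV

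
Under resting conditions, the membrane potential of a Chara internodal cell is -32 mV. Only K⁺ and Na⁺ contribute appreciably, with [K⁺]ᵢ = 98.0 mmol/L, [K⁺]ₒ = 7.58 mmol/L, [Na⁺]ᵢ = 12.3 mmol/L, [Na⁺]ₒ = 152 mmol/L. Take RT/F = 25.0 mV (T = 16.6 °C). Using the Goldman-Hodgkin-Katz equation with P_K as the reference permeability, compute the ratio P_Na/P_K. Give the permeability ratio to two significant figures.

Let α = P_Na/P_K. GHK: Vm = 25.0·ln[(Kₒ + α·Naₒ)/(Kᵢ + α·Naᵢ)].
e^(Vm/25.0) = e^(-32.0/25.0) = 0.27804
So 0.27804·(Kᵢ + α·Naᵢ) = Kₒ + α·Naₒ → α = (0.27804·98.0 − 7.58) / (152.0 − 0.27804·12.3)
α = (27.25 − 7.58) / (152.0 − 3.42) = 19.67/148.6 = 0.1324

0.13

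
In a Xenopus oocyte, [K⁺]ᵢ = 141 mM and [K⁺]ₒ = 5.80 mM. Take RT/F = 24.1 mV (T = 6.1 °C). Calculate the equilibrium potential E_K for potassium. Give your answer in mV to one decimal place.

-76.9 mV

E = (24.1/z) · ln([K⁺]_out/[K⁺]_in) with z = +1.
= (24.1/1) · ln(5.80/141) = 24.10 · ln(0.04113)
= 24.10 · (-3.1909) = -76.90 mV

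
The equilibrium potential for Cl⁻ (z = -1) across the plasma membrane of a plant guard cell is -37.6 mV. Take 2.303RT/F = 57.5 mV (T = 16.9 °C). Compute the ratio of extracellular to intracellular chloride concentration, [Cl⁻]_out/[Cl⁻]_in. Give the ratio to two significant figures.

4.5

log₁₀([out]/[in]) = E·z/(57.5) = -37.6 × -1 / 57.5 = 0.6539
[out]/[in] = 10^(0.6539) = 4.507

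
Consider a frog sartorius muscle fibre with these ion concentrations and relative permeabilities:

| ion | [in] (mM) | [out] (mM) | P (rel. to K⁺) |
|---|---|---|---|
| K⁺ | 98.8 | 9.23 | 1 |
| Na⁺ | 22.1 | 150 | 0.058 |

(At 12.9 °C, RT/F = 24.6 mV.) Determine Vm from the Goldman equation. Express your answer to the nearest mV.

-42 mV

Vm = 24.6 · ln[(Σ P·[cation]ₒ + Σ P·[anion]ᵢ) / (Σ P·[cation]ᵢ + Σ P·[anion]ₒ)]
Numerator = 1×9.23 + 0.058×150 = 17.93
Denominator = 1×98.8 + 0.058×22.1 = 100.1
Vm = 24.6 · ln(0.17915) = 24.6 × (-1.7195) = -42.30 mV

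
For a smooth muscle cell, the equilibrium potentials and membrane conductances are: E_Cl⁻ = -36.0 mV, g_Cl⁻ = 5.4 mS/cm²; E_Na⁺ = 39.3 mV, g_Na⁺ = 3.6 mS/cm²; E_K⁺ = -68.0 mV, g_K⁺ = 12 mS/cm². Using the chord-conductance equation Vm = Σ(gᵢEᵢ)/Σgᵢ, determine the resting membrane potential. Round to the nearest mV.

-41 mV

Σ gᵢEᵢ = 5.4·(-36.0) + 3.6·(39.3) + 12·(-68.0) = -868.92
Σ gᵢ = 5.4 + 3.6 + 12 = 21
Vm = -868.92 / 21 = -41.38 mV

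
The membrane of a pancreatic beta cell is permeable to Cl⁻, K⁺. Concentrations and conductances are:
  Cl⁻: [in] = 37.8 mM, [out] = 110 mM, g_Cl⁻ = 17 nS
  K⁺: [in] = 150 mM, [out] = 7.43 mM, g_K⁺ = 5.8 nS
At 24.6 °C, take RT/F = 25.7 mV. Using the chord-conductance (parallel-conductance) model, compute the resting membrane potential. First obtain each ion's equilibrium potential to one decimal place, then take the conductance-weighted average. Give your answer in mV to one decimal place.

-40.1 mV

E_Cl⁻ = (25.7/-1)·ln(110/37.8) = -27.5 mV
E_K⁺ = (25.7/1)·ln(7.43/150) = -77.2 mV
Vm = (Σ gᵢEᵢ)/(Σ gᵢ) = (17·-27.5 + 5.8·-77.2) / (17 + 5.8)
= -915.26 / 22.8 = -40.14 mV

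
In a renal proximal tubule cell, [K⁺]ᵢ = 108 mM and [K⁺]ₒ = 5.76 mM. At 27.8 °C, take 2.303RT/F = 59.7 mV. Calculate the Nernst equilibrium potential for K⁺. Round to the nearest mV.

-76 mV

E = (59.7/z) · log₁₀([K⁺]_out/[K⁺]_in) with z = +1.
= (59.7/1) · log₁₀(5.76/108) = 59.70 · log₁₀(0.05333)
= 59.70 · (-1.2730) = -76.00 mV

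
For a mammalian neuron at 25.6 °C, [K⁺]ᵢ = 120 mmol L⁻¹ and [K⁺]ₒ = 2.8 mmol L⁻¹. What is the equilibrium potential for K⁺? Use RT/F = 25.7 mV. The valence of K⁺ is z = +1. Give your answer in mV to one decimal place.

E = (25.7/z) · ln([K⁺]_out/[K⁺]_in) with z = +1.
= (25.7/1) · ln(2.8/120) = 25.70 · ln(0.02333)
= 25.70 · (-3.7579) = -96.58 mV

-96.6 mV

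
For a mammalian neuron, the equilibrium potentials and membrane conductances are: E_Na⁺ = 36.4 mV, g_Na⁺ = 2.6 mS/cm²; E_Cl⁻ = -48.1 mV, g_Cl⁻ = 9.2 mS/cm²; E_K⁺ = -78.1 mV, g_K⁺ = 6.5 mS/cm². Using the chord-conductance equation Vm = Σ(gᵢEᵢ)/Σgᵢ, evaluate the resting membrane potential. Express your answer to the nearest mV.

-47 mV

Σ gᵢEᵢ = 2.6·(36.4) + 9.2·(-48.1) + 6.5·(-78.1) = -855.53
Σ gᵢ = 2.6 + 9.2 + 6.5 = 18.3
Vm = -855.53 / 18.3 = -46.75 mV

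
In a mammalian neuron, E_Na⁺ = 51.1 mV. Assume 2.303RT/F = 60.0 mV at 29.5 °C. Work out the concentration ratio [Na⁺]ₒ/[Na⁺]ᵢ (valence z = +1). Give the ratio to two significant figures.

log₁₀([out]/[in]) = E·z/(60.0) = 51.1 × 1 / 60.0 = 0.8517
[out]/[in] = 10^(0.8517) = 7.107

7.1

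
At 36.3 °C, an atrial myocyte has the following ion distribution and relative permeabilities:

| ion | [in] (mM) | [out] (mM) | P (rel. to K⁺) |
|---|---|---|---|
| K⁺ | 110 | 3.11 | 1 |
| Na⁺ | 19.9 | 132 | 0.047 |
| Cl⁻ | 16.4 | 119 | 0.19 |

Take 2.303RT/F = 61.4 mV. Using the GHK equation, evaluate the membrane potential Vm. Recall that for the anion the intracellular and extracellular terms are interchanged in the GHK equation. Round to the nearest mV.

Vm = 61.4 · log₁₀[(Σ P·[cation]ₒ + Σ P·[anion]ᵢ) / (Σ P·[cation]ᵢ + Σ P·[anion]ₒ)]
Numerator = 1×3.11 + 0.047×132 + 0.19×16.4 = 12.43
Denominator = 1×110 + 0.047×19.9 + 0.19×119 = 133.5
Vm = 61.4 · log₁₀(0.093077) = 61.4 × (-1.0312) = -63.31 mV

-63 mV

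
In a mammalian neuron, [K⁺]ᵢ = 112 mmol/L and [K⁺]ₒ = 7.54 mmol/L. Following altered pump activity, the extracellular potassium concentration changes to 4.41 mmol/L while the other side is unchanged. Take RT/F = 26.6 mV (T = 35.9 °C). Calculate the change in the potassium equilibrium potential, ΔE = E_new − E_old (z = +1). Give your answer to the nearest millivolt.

-14 mV

E_old = (26.6/1)·ln(7.54/112) = -71.77 mV
E_new = (26.6/1)·ln(4.41/112) = -86.04 mV
ΔE = -86.04 − (-71.77) = -14.27 mV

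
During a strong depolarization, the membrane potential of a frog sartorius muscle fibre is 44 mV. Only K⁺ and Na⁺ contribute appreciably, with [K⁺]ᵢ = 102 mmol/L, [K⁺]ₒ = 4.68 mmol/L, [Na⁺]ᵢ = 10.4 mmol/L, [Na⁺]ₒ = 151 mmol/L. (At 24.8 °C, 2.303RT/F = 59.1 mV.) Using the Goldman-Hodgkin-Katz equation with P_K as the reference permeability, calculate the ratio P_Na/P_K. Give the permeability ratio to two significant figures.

6.0

Let α = P_Na/P_K. GHK: Vm = 59.1·log₁₀[(Kₒ + α·Naₒ)/(Kᵢ + α·Naᵢ)].
10^(Vm/59.1) = 10^(44.0/59.1) = 5.5527
So 5.5527·(Kᵢ + α·Naᵢ) = Kₒ + α·Naₒ → α = (5.5527·102.0 − 4.68) / (151.0 − 5.5527·10.4)
α = (566.4 − 4.68) / (151.0 − 57.75) = 561.7/93.25 = 6.023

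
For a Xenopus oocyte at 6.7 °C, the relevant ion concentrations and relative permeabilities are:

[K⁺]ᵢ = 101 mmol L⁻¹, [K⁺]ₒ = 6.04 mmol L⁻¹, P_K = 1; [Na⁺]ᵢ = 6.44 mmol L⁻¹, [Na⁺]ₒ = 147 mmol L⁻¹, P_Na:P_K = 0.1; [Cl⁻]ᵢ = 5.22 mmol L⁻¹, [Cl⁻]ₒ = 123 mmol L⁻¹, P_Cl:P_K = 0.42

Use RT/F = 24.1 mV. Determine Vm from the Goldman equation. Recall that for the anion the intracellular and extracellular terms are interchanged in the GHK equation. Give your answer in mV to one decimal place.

Vm = 24.1 · ln[(Σ P·[cation]ₒ + Σ P·[anion]ᵢ) / (Σ P·[cation]ᵢ + Σ P·[anion]ₒ)]
Numerator = 1×6.04 + 0.1×147 + 0.42×5.22 = 22.93
Denominator = 1×101 + 0.1×6.44 + 0.42×123 = 153.3
Vm = 24.1 · ln(0.14959) = 24.1 × (-1.8999) = -45.79 mV

-45.8 mV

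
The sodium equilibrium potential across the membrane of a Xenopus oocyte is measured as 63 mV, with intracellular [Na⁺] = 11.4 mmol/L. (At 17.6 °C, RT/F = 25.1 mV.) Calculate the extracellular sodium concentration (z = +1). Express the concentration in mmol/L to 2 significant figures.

140 mmol/L

Nernst: E = (25.1/1) · ln([out]/[in]), so ln([out]/[in]) = 63.0 × 1 / 25.1 = 2.5100.
[out]/[in] = e^(2.5100) = 12.3.
[out] = 12.3 × 11.4 = 140.3 mmol/L.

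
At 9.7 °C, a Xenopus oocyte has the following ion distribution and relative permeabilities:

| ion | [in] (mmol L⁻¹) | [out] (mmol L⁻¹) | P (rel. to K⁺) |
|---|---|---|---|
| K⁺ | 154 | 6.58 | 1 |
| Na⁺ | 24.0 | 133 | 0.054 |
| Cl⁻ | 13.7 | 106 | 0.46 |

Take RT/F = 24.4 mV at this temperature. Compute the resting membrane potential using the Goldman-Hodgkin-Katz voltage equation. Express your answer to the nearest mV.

Vm = 24.4 · ln[(Σ P·[cation]ₒ + Σ P·[anion]ᵢ) / (Σ P·[cation]ᵢ + Σ P·[anion]ₒ)]
Numerator = 1×6.58 + 0.054×133 + 0.46×13.7 = 20.06
Denominator = 1×154 + 0.054×24.0 + 0.46×106 = 204.1
Vm = 24.4 · ln(0.098326) = 24.4 × (-2.3195) = -56.60 mV

-57 mV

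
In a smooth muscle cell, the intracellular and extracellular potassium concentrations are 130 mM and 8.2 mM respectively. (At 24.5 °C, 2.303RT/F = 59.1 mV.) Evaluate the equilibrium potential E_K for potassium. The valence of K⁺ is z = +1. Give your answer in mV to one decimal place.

E = (59.1/z) · log₁₀([K⁺]_out/[K⁺]_in) with z = +1.
= (59.1/1) · log₁₀(8.2/130) = 59.10 · log₁₀(0.06308)
= 59.10 · (-1.2001) = -70.93 mV

-70.9 mV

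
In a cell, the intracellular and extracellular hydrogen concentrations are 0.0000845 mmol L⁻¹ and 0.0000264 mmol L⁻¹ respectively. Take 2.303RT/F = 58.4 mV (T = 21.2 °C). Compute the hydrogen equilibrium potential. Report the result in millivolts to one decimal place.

E = (58.4/z) · log₁₀([H⁺]_out/[H⁺]_in) with z = +1.
= (58.4/1) · log₁₀(0.0000264/0.0000845) = 58.40 · log₁₀(0.3124)
= 58.40 · (-0.5053) = -29.51 mV

-29.5 mV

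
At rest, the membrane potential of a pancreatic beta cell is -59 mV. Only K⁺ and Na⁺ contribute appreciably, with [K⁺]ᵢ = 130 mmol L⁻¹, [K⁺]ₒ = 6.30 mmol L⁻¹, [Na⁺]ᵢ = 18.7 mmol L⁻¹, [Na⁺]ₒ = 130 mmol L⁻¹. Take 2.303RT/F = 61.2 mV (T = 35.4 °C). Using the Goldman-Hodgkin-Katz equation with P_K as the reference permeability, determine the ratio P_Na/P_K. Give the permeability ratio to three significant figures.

Let α = P_Na/P_K. GHK: Vm = 61.2·log₁₀[(Kₒ + α·Naₒ)/(Kᵢ + α·Naᵢ)].
10^(Vm/61.2) = 10^(-59.0/61.2) = 0.10863
So 0.10863·(Kᵢ + α·Naᵢ) = Kₒ + α·Naₒ → α = (0.10863·130.0 − 6.3) / (130.0 − 0.10863·18.7)
α = (14.12 − 6.3) / (130.0 − 2.031) = 7.822/128 = 0.06112

0.0611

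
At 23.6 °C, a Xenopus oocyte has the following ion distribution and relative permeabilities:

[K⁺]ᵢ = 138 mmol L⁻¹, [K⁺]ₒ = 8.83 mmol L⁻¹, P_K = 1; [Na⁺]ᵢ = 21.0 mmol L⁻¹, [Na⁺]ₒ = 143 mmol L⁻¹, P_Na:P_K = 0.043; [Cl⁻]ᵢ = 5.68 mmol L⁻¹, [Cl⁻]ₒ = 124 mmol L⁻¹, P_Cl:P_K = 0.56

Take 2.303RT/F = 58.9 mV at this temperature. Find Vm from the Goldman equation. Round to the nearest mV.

-62 mV

Vm = 58.9 · log₁₀[(Σ P·[cation]ₒ + Σ P·[anion]ᵢ) / (Σ P·[cation]ᵢ + Σ P·[anion]ₒ)]
Numerator = 1×8.83 + 0.043×143 + 0.56×5.68 = 18.16
Denominator = 1×138 + 0.043×21.0 + 0.56×124 = 208.3
Vm = 58.9 · log₁₀(0.087163) = 58.9 × (-1.0597) = -62.41 mV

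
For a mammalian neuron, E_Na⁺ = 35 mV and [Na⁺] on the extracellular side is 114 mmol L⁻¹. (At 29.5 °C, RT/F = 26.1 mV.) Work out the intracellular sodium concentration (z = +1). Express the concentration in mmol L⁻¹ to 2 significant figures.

Nernst: E = (26.1/1) · ln([out]/[in]), so ln([out]/[in]) = 35.0 × 1 / 26.1 = 1.3410.
[out]/[in] = e^(1.3410) = 3.823.
[in] = 114 / 3.823 = 29.82 mmol L⁻¹.

30 mmol L⁻¹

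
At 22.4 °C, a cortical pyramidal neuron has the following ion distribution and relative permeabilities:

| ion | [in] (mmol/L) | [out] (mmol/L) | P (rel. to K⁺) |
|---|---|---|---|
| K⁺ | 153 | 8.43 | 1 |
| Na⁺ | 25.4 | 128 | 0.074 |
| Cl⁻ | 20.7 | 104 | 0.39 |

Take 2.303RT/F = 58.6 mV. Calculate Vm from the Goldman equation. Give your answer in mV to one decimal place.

Vm = 58.6 · log₁₀[(Σ P·[cation]ₒ + Σ P·[anion]ᵢ) / (Σ P·[cation]ᵢ + Σ P·[anion]ₒ)]
Numerator = 1×8.43 + 0.074×128 + 0.39×20.7 = 25.98
Denominator = 1×153 + 0.074×25.4 + 0.39×104 = 195.4
Vm = 58.6 · log₁₀(0.13291) = 58.6 × (-0.8765) = -51.36 mV

-51.4 mV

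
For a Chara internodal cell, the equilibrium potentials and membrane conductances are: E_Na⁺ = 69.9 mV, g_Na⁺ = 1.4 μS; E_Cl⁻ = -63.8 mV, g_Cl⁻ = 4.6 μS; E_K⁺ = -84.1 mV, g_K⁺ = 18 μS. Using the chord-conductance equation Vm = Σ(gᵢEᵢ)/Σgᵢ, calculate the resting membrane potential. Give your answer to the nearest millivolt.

Σ gᵢEᵢ = 1.4·(69.9) + 4.6·(-63.8) + 18·(-84.1) = -1709.42
Σ gᵢ = 1.4 + 4.6 + 18 = 24
Vm = -1709.42 / 24 = -71.23 mV

-71 mV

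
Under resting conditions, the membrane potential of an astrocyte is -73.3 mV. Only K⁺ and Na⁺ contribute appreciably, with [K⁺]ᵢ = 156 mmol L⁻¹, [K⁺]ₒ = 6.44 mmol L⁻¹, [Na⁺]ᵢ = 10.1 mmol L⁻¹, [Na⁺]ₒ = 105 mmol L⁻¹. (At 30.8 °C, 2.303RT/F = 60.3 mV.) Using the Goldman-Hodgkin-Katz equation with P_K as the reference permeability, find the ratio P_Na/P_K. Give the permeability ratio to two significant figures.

0.029

Let α = P_Na/P_K. GHK: Vm = 60.3·log₁₀[(Kₒ + α·Naₒ)/(Kᵢ + α·Naᵢ)].
10^(Vm/60.3) = 10^(-73.3/60.3) = 0.060871
So 0.060871·(Kᵢ + α·Naᵢ) = Kₒ + α·Naₒ → α = (0.060871·156.0 − 6.44) / (105.0 − 0.060871·10.1)
α = (9.496 − 6.44) / (105.0 − 0.6148) = 3.056/104.4 = 0.02928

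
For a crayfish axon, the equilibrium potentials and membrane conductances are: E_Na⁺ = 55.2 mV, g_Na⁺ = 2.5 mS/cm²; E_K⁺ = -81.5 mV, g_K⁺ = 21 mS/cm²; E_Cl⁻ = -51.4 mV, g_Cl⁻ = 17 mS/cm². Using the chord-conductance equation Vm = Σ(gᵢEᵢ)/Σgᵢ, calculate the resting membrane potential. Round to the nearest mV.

-60 mV

Σ gᵢEᵢ = 2.5·(55.2) + 21·(-81.5) + 17·(-51.4) = -2447.30
Σ gᵢ = 2.5 + 21 + 17 = 40.5
Vm = -2447.30 / 40.5 = -60.43 mV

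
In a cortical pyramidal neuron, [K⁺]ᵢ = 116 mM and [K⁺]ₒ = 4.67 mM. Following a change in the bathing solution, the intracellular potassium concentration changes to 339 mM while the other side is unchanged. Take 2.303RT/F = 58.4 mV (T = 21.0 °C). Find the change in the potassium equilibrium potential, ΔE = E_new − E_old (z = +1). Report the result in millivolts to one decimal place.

-27.2 mV

E_old = (58.4/1)·log₁₀(4.67/116) = -81.48 mV
E_new = (58.4/1)·log₁₀(4.67/339) = -108.68 mV
ΔE = -108.68 − (-81.48) = -27.20 mV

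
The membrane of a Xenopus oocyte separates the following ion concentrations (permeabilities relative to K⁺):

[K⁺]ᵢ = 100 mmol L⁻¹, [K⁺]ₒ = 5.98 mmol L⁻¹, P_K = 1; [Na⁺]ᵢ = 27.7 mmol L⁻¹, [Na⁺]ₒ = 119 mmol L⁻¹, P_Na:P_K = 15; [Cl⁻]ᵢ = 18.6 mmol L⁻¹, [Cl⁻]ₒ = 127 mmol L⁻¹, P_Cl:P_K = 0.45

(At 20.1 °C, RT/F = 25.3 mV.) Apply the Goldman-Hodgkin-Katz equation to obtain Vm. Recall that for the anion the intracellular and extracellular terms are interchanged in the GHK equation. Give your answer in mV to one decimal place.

Vm = 25.3 · ln[(Σ P·[cation]ₒ + Σ P·[anion]ᵢ) / (Σ P·[cation]ᵢ + Σ P·[anion]ₒ)]
Numerator = 1×5.98 + 15×119 + 0.45×18.6 = 1799
Denominator = 1×100 + 15×27.7 + 0.45×127 = 572.6
Vm = 25.3 · ln(3.1421) = 25.3 × (1.1449) = 28.97 mV

29.0 mV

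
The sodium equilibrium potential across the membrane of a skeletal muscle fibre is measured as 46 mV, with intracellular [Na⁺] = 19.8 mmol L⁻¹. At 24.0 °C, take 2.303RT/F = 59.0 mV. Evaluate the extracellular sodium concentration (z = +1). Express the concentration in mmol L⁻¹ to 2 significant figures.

120 mmol L⁻¹

Nernst: E = (59.0/1) · log₁₀([out]/[in]), so log₁₀([out]/[in]) = 46.0 × 1 / 59.0 = 0.7797.
[out]/[in] = 10^(0.7797) = 6.021.
[out] = 6.021 × 19.8 = 119.2 mmol L⁻¹.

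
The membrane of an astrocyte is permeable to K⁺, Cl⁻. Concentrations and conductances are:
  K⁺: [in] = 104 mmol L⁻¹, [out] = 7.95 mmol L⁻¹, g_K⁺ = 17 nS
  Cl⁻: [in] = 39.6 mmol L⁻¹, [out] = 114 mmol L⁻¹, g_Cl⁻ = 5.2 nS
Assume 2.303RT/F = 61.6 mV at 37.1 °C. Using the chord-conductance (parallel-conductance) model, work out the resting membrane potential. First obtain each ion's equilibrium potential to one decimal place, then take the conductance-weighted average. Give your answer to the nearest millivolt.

-59 mV

E_K⁺ = (61.6/1)·log₁₀(7.95/104) = -68.8 mV
E_Cl⁻ = (61.6/-1)·log₁₀(114/39.6) = -28.3 mV
Vm = (Σ gᵢEᵢ)/(Σ gᵢ) = (17·-68.8 + 5.2·-28.3) / (17 + 5.2)
= -1316.76 / 22.2 = -59.31 mV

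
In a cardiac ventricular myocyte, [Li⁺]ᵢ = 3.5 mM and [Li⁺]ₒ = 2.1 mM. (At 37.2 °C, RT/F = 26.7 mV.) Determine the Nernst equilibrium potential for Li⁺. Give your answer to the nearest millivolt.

E = (26.7/z) · ln([Li⁺]_out/[Li⁺]_in) with z = +1.
= (26.7/1) · ln(2.1/3.5) = 26.70 · ln(0.6)
= 26.70 · (-0.5108) = -13.64 mV

-14 mV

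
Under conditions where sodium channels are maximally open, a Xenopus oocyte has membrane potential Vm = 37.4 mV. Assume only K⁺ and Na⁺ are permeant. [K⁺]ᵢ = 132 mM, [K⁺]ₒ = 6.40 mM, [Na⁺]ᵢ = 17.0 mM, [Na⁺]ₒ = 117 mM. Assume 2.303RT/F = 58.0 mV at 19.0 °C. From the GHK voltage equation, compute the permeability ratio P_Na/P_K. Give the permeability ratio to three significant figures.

13.7

Let α = P_Na/P_K. GHK: Vm = 58.0·log₁₀[(Kₒ + α·Naₒ)/(Kᵢ + α·Naᵢ)].
10^(Vm/58.0) = 10^(37.4/58.0) = 4.414
So 4.414·(Kᵢ + α·Naᵢ) = Kₒ + α·Naₒ → α = (4.414·132.0 − 6.4) / (117.0 − 4.414·17.0)
α = (582.6 − 6.4) / (117.0 − 75.04) = 576.2/41.96 = 13.73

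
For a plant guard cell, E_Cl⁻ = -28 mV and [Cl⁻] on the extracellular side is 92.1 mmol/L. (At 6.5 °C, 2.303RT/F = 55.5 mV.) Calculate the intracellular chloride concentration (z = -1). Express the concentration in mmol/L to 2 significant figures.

29 mmol/L

Nernst: E = (55.5/-1) · log₁₀([out]/[in]), so log₁₀([out]/[in]) = -28.0 × -1 / 55.5 = 0.5045.
[out]/[in] = 10^(0.5045) = 3.195.
[in] = 92.1 / 3.195 = 28.82 mmol/L.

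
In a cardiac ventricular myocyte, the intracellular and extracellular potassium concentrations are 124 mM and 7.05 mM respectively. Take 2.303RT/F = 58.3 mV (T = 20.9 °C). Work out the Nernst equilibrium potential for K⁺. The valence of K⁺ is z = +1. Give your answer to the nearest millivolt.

E = (58.3/z) · log₁₀([K⁺]_out/[K⁺]_in) with z = +1.
= (58.3/1) · log₁₀(7.05/124) = 58.30 · log₁₀(0.05685)
= 58.30 · (-1.2452) = -72.60 mV

-73 mV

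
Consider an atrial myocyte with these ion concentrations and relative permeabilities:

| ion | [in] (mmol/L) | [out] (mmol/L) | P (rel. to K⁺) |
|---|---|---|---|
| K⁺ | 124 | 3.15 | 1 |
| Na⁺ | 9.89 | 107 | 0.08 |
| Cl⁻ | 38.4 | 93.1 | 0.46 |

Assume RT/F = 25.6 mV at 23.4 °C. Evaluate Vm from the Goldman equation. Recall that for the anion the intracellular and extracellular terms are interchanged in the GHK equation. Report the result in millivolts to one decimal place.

Vm = 25.6 · ln[(Σ P·[cation]ₒ + Σ P·[anion]ᵢ) / (Σ P·[cation]ᵢ + Σ P·[anion]ₒ)]
Numerator = 1×3.15 + 0.08×107 + 0.46×38.4 = 29.37
Denominator = 1×124 + 0.08×9.89 + 0.46×93.1 = 167.6
Vm = 25.6 · ln(0.17524) = 25.6 × (-1.7416) = -44.58 mV

-44.6 mV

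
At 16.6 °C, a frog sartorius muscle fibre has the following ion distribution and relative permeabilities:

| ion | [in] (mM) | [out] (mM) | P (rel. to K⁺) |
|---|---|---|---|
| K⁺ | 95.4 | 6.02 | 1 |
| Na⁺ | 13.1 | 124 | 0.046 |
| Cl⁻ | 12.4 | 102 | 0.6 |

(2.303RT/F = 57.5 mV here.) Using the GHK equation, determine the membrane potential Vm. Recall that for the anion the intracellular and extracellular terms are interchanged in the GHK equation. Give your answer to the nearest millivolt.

Vm = 57.5 · log₁₀[(Σ P·[cation]ₒ + Σ P·[anion]ᵢ) / (Σ P·[cation]ᵢ + Σ P·[anion]ₒ)]
Numerator = 1×6.02 + 0.046×124 + 0.6×12.4 = 19.16
Denominator = 1×95.4 + 0.046×13.1 + 0.6×102 = 157.2
Vm = 57.5 · log₁₀(0.12191) = 57.5 × (-0.9140) = -52.55 mV

-53 mV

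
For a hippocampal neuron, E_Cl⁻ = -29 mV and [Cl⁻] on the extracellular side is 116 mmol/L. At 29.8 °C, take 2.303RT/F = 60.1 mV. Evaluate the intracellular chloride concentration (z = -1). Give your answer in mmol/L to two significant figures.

38 mmol/L

Nernst: E = (60.1/-1) · log₁₀([out]/[in]), so log₁₀([out]/[in]) = -29.0 × -1 / 60.1 = 0.4825.
[out]/[in] = 10^(0.4825) = 3.038.
[in] = 116 / 3.038 = 38.19 mmol/L.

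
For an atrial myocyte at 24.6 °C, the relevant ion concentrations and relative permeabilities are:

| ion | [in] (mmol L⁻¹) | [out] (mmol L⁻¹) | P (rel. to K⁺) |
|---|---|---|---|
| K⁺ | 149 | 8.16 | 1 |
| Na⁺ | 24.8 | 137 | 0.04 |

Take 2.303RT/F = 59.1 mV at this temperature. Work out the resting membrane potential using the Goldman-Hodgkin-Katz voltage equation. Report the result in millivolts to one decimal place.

Vm = 59.1 · log₁₀[(Σ P·[cation]ₒ + Σ P·[anion]ᵢ) / (Σ P·[cation]ᵢ + Σ P·[anion]ₒ)]
Numerator = 1×8.16 + 0.04×137 = 13.64
Denominator = 1×149 + 0.04×24.8 = 150
Vm = 59.1 · log₁₀(0.090938) = 59.1 × (-1.0413) = -61.54 mV

-61.5 mV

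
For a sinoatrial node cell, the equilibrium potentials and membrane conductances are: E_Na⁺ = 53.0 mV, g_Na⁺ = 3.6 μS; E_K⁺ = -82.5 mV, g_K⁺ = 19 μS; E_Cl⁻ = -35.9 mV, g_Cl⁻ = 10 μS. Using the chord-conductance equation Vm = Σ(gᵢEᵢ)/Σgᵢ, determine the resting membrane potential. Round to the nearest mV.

Σ gᵢEᵢ = 3.6·(53.0) + 19·(-82.5) + 10·(-35.9) = -1735.70
Σ gᵢ = 3.6 + 19 + 10 = 32.6
Vm = -1735.70 / 32.6 = -53.24 mV

-53 mV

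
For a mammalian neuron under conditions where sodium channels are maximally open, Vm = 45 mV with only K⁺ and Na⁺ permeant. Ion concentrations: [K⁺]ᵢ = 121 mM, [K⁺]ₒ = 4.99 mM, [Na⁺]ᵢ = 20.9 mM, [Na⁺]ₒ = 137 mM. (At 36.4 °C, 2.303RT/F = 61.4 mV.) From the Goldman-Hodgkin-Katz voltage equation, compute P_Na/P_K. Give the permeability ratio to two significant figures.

Let α = P_Na/P_K. GHK: Vm = 61.4·log₁₀[(Kₒ + α·Naₒ)/(Kᵢ + α·Naᵢ)].
10^(Vm/61.4) = 10^(45.0/61.4) = 5.4063
So 5.4063·(Kᵢ + α·Naᵢ) = Kₒ + α·Naₒ → α = (5.4063·121.0 − 4.99) / (137.0 − 5.4063·20.9)
α = (654.2 − 4.99) / (137.0 − 113) = 649.2/24.01 = 27.04

27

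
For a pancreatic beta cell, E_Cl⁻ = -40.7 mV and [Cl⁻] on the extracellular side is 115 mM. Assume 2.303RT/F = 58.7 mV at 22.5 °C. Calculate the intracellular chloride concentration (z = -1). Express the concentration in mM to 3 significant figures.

Nernst: E = (58.7/-1) · log₁₀([out]/[in]), so log₁₀([out]/[in]) = -40.7 × -1 / 58.7 = 0.6934.
[out]/[in] = 10^(0.6934) = 4.936.
[in] = 115 / 4.936 = 23.3 mM.

23.3 mM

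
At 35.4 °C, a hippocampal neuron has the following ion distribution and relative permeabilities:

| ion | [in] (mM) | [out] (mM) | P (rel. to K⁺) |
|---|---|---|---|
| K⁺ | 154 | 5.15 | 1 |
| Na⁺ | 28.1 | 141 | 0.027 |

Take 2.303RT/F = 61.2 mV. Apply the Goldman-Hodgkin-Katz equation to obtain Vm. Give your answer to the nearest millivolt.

-76 mV

Vm = 61.2 · log₁₀[(Σ P·[cation]ₒ + Σ P·[anion]ᵢ) / (Σ P·[cation]ᵢ + Σ P·[anion]ₒ)]
Numerator = 1×5.15 + 0.027×141 = 8.957
Denominator = 1×154 + 0.027×28.1 = 154.8
Vm = 61.2 · log₁₀(0.057877) = 61.2 × (-1.2375) = -75.73 mV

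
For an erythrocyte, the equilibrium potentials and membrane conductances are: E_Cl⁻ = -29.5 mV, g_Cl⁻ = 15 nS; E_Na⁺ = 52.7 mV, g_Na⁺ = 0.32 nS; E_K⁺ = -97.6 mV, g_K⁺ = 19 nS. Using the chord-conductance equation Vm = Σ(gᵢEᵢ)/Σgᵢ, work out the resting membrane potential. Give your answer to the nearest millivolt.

Σ gᵢEᵢ = 15·(-29.5) + 0.32·(52.7) + 19·(-97.6) = -2280.04
Σ gᵢ = 15 + 0.32 + 19 = 34.32
Vm = -2280.04 / 34.32 = -66.43 mV

-66 mV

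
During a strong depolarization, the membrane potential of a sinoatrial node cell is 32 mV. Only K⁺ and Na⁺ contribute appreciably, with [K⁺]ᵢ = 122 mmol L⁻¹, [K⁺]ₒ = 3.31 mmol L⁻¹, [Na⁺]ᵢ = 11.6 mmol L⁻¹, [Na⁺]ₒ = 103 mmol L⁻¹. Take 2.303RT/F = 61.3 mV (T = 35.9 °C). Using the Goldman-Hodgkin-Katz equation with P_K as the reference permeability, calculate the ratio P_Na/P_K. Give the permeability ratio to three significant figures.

6.25

Let α = P_Na/P_K. GHK: Vm = 61.3·log₁₀[(Kₒ + α·Naₒ)/(Kᵢ + α·Naᵢ)].
10^(Vm/61.3) = 10^(32.0/61.3) = 3.3268
So 3.3268·(Kᵢ + α·Naᵢ) = Kₒ + α·Naₒ → α = (3.3268·122.0 − 3.31) / (103.0 − 3.3268·11.6)
α = (405.9 − 3.31) / (103.0 − 38.59) = 402.6/64.41 = 6.25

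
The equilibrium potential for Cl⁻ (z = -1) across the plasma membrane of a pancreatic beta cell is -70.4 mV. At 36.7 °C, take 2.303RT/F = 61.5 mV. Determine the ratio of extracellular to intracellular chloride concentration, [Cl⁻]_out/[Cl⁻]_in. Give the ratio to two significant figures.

log₁₀([out]/[in]) = E·z/(61.5) = -70.4 × -1 / 61.5 = 1.1447
[out]/[in] = 10^(1.1447) = 13.95

14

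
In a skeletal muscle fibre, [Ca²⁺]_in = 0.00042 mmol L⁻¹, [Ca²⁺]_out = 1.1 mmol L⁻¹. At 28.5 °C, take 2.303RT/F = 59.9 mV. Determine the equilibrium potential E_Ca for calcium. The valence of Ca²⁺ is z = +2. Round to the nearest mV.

102 mV

E = (59.9/z) · log₁₀([Ca²⁺]_out/[Ca²⁺]_in) with z = +2.
= (59.9/2) · log₁₀(1.1/0.00042) = 29.95 · log₁₀(2619)
= 29.95 · (3.4181) = 102.37 mV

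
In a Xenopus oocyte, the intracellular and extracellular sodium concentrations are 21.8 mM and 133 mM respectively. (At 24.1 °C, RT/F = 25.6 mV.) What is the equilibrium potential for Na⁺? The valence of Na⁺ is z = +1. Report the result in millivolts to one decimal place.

46.3 mV

E = (25.6/z) · ln([Na⁺]_out/[Na⁺]_in) with z = +1.
= (25.6/1) · ln(133/21.8) = 25.60 · ln(6.101)
= 25.60 · (1.8084) = 46.30 mV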